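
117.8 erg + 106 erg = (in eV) 1.397e+14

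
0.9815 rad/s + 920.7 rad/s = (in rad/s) 921.7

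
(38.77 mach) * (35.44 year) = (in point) 4.182e+16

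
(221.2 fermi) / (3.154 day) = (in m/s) 8.117e-19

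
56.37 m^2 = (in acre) 0.01393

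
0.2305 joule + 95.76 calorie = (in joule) 400.9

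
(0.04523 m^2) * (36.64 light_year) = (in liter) 1.568e+19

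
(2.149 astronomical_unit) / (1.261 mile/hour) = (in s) 5.703e+11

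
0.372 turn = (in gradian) 148.8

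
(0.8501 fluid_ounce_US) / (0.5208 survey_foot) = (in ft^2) 0.001705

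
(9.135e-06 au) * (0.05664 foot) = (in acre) 5.83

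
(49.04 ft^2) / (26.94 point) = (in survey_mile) 0.2979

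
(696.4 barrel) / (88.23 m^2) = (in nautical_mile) 0.0006776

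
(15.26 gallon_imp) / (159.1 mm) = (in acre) 0.0001077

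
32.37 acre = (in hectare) 13.1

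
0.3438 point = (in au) 8.107e-16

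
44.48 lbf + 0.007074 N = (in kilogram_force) 20.18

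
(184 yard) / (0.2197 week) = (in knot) 0.002461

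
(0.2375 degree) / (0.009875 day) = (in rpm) 4.639e-05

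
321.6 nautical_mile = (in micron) 5.956e+11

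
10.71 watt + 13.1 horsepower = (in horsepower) 13.11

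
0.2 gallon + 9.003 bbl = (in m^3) 1.432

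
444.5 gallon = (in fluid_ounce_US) 5.69e+04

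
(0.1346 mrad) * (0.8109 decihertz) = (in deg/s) 0.0006254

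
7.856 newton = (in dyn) 7.856e+05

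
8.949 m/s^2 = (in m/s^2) 8.949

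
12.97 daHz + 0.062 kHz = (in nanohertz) 1.917e+11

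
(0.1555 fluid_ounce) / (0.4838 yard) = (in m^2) 1.04e-05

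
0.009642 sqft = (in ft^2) 0.009642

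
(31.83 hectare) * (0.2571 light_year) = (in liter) 7.742e+23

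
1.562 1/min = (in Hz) 0.02603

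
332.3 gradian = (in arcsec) 1.077e+06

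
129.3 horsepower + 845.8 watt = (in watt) 9.726e+04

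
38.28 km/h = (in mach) 0.03123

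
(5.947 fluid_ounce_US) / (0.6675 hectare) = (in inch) 1.037e-06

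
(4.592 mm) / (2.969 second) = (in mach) 4.542e-06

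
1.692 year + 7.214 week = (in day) 668.1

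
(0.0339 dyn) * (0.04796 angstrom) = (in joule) 1.626e-18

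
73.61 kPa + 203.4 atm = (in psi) 3000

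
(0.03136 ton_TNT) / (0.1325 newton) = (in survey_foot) 3.249e+09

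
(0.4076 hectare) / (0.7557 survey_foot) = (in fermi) 1.77e+19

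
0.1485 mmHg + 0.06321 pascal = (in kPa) 0.01986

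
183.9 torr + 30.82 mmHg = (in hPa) 286.3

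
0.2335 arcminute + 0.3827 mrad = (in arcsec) 92.95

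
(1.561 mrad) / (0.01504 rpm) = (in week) 1.639e-06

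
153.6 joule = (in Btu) 0.1456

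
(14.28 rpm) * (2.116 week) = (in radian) 1.914e+06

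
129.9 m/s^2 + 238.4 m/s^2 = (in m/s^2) 368.3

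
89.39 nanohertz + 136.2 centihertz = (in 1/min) 81.72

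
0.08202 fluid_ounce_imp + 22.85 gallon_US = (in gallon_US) 22.85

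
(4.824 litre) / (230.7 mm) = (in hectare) 2.091e-06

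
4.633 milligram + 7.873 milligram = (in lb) 2.757e-05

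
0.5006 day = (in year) 0.001372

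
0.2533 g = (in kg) 0.0002533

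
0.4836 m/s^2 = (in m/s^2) 0.4836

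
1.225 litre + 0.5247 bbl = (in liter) 84.65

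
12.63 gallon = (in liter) 47.81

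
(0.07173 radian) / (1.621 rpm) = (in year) 1.34e-08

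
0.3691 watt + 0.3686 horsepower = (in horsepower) 0.3691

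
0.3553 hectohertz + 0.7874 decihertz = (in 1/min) 2137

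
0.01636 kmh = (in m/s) 0.004544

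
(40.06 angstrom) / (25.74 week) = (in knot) 5.002e-16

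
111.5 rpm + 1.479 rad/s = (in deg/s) 753.7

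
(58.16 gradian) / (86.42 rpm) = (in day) 1.168e-06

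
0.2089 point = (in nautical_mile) 3.979e-08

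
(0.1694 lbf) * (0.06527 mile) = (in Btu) 0.07502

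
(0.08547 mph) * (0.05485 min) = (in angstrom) 1.257e+09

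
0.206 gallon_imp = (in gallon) 0.2474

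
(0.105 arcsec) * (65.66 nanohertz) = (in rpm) 3.192e-13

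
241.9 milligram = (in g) 0.2419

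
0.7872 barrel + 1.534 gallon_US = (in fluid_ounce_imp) 4609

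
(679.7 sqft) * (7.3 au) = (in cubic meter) 6.896e+13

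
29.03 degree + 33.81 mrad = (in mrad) 540.5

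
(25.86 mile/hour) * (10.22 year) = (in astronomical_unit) 0.02491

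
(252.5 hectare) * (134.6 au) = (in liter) 5.084e+22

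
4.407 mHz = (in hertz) 0.004407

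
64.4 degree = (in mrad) 1124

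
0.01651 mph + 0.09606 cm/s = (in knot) 0.01621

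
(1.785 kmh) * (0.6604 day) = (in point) 8.02e+07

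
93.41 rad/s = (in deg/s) 5352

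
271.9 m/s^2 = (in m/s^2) 271.9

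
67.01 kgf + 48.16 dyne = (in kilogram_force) 67.01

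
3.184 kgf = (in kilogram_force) 3.184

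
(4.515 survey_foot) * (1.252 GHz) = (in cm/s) 1.723e+11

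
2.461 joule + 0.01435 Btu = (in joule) 17.6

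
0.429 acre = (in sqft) 1.869e+04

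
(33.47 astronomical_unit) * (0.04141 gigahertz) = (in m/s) 2.073e+20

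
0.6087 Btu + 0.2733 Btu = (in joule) 930.6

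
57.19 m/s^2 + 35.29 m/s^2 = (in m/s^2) 92.48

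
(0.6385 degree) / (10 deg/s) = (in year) 2.025e-09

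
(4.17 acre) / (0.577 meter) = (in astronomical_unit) 1.955e-07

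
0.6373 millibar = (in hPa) 0.6373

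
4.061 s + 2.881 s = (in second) 6.942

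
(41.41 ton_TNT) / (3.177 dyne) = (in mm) 5.454e+18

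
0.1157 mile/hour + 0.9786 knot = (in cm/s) 55.52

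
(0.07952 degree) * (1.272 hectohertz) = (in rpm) 1.686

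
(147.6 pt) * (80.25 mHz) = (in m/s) 0.004179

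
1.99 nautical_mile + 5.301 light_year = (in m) 5.015e+16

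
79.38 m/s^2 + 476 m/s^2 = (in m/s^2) 555.4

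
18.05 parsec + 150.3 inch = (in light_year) 58.87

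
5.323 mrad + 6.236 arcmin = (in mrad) 7.137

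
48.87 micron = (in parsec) 1.584e-21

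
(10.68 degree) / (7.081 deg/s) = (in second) 1.508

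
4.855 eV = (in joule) 7.779e-19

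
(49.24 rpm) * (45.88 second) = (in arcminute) 8.133e+05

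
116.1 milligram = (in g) 0.1161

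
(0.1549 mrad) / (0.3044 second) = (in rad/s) 0.0005089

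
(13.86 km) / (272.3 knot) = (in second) 98.94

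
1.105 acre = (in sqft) 4.813e+04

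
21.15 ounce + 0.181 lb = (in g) 681.7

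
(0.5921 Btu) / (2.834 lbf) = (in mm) 4.955e+04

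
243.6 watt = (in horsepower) 0.3267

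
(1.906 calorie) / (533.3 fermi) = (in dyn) 1.495e+18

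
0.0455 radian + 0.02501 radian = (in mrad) 70.51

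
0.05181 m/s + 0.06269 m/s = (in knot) 0.2226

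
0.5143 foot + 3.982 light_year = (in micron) 3.767e+22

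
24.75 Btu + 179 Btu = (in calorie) 5.138e+04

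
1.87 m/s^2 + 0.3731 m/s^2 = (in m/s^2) 2.243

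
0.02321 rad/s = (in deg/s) 1.33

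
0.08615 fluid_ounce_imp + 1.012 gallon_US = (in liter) 3.833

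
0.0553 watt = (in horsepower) 7.416e-05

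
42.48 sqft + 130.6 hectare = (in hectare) 130.6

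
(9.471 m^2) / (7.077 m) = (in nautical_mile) 0.0007226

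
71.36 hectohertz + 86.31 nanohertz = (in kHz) 7.136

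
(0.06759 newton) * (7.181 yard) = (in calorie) 0.1061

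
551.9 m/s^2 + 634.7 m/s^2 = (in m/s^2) 1187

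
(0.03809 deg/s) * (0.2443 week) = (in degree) 5628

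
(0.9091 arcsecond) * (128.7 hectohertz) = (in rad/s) 0.05672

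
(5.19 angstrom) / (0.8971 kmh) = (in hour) 5.785e-13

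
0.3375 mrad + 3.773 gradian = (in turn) 0.009486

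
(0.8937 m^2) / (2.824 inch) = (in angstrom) 1.246e+11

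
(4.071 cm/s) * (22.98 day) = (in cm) 8.083e+06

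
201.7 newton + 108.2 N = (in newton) 309.9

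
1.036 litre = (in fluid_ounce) 35.03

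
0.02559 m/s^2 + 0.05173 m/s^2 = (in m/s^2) 0.07732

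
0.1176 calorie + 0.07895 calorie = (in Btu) 0.0007795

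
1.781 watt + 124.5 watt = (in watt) 126.3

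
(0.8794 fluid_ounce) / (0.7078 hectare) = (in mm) 3.674e-06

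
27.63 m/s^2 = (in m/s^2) 27.63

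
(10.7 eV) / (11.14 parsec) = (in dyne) 4.987e-31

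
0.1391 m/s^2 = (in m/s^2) 0.1391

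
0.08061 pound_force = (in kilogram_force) 0.03656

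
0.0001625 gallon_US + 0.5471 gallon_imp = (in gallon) 0.6572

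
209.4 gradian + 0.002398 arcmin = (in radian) 3.289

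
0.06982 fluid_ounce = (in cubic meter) 2.065e-06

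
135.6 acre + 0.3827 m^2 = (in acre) 135.6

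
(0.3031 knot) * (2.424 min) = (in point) 6.428e+04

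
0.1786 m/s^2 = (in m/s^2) 0.1786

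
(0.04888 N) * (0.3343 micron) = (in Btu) 1.549e-11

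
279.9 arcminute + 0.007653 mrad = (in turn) 0.01296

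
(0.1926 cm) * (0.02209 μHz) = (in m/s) 4.255e-11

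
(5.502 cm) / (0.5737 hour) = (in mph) 5.959e-05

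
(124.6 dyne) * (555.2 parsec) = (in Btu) 2.023e+13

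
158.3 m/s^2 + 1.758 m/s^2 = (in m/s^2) 160.1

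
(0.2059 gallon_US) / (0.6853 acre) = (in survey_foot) 9.221e-07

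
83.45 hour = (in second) 3.004e+05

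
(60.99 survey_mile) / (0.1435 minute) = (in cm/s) 1.14e+06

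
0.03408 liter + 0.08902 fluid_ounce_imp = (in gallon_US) 0.009671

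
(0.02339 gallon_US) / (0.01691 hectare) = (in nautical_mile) 2.827e-10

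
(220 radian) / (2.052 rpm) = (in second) 1024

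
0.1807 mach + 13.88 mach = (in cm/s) 4.788e+05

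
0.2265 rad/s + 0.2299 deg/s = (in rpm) 2.201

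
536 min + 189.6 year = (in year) 189.6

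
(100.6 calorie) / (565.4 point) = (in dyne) 2.11e+08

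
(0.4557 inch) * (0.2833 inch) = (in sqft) 0.0008965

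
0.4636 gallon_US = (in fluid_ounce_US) 59.34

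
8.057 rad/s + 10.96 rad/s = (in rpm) 181.6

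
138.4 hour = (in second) 4.982e+05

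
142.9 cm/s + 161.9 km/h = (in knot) 90.2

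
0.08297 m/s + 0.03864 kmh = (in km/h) 0.3373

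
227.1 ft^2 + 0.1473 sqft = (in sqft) 227.2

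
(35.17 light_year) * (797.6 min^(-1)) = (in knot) 8.598e+18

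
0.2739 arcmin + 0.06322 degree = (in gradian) 0.07532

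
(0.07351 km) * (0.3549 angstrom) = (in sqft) 2.808e-08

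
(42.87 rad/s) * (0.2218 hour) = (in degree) 1.961e+06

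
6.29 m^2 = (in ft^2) 67.7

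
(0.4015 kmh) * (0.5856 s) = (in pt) 185.1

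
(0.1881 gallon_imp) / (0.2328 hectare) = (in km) 3.673e-10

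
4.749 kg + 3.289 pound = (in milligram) 6.241e+06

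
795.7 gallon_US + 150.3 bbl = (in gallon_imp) 5919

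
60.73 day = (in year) 0.1664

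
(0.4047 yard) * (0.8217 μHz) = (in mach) 8.93e-10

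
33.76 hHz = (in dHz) 3.376e+04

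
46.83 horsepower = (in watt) 3.492e+04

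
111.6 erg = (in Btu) 1.058e-08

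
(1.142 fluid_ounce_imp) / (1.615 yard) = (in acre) 5.429e-09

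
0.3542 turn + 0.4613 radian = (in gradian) 171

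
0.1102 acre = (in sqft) 4800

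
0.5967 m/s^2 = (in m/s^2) 0.5967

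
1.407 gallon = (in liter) 5.326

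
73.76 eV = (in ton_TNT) 2.824e-27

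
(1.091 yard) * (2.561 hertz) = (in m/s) 2.555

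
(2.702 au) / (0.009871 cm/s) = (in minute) 6.825e+13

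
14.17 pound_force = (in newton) 63.03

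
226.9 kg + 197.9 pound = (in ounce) 1.117e+04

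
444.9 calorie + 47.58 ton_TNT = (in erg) 1.991e+18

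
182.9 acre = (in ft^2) 7.967e+06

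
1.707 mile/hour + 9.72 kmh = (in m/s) 3.463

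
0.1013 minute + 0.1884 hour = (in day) 0.00792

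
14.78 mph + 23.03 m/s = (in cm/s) 2964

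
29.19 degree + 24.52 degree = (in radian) 0.9374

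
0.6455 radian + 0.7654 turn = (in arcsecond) 1.125e+06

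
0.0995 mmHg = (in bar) 0.0001327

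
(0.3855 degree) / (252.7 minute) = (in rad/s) 4.438e-07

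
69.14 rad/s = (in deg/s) 3961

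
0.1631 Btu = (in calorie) 41.13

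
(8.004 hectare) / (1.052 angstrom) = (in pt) 2.157e+18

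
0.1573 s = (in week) 2.601e-07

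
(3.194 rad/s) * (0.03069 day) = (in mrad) 8.469e+06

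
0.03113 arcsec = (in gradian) 9.608e-06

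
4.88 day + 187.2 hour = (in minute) 1.826e+04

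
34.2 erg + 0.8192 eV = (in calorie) 8.174e-07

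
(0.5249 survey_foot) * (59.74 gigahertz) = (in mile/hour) 2.138e+10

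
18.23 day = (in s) 1.575e+06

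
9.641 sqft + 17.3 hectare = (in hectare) 17.3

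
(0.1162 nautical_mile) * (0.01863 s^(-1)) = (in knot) 7.793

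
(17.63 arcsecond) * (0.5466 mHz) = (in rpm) 4.461e-07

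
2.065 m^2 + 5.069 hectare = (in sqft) 5.456e+05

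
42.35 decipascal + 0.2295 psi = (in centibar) 1.587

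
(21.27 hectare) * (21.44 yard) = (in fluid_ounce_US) 1.41e+11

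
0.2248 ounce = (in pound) 0.01405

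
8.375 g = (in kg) 0.008375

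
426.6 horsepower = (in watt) 3.181e+05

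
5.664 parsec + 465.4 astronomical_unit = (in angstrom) 1.748e+27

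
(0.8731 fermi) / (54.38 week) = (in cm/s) 2.655e-21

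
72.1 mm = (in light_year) 7.621e-18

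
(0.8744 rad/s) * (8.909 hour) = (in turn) 4463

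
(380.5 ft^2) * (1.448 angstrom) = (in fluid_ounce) 0.0001731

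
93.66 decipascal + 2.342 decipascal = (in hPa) 0.096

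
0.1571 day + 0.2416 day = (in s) 3.445e+04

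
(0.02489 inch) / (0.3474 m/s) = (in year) 5.771e-11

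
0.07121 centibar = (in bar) 0.0007121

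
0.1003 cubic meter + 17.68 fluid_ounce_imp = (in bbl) 0.634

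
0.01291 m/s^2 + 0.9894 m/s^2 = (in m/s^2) 1.002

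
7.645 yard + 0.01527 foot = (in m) 6.995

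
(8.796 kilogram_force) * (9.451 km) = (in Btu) 772.7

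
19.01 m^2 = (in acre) 0.004697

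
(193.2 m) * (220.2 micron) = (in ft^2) 0.4579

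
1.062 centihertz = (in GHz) 1.062e-11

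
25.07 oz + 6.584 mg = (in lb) 1.567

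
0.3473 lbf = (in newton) 1.545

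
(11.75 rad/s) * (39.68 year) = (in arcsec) 3.033e+15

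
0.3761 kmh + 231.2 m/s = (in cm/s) 2.313e+04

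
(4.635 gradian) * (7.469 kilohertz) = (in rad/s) 543.8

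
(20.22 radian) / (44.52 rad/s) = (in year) 1.44e-08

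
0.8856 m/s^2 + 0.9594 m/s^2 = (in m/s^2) 1.845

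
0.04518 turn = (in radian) 0.2839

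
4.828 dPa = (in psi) 7.002e-05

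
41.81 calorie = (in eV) 1.092e+21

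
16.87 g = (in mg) 1.687e+04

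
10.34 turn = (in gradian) 4136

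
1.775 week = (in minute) 1.789e+04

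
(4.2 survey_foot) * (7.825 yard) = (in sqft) 98.6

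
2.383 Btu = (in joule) 2514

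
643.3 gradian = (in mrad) 1.01e+04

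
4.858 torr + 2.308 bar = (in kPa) 231.4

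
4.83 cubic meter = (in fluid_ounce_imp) 1.7e+05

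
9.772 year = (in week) 509.5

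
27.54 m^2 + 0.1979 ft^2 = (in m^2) 27.56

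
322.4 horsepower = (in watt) 2.404e+05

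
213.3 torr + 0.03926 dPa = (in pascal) 2.844e+04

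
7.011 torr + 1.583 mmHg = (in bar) 0.01146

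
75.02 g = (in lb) 0.1654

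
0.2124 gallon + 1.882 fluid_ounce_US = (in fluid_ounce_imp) 30.26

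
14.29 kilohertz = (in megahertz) 0.01429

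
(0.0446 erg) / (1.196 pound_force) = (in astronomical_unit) 5.604e-21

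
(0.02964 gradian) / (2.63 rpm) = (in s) 0.00169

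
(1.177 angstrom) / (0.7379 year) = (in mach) 1.485e-20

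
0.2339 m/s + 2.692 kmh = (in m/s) 0.9817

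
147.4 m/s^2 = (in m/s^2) 147.4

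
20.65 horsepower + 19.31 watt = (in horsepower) 20.68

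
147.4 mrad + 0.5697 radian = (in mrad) 717.1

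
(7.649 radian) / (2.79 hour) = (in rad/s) 0.0007615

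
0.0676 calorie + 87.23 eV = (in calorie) 0.0676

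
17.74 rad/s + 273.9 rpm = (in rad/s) 46.42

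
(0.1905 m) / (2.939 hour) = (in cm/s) 0.0018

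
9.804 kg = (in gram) 9804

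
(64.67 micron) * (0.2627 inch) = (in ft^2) 4.645e-06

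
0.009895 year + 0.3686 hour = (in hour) 87.05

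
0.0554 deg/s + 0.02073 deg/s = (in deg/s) 0.07613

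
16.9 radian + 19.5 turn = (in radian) 139.4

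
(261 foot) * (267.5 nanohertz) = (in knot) 4.137e-05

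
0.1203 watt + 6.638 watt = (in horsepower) 0.009063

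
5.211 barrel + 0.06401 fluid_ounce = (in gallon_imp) 182.2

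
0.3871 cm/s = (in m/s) 0.003871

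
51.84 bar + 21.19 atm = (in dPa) 7.331e+07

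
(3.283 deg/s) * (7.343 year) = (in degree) 7.602e+08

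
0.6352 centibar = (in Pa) 635.2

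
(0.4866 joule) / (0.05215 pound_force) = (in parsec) 6.798e-17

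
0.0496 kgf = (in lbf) 0.1093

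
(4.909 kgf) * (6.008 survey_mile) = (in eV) 2.905e+24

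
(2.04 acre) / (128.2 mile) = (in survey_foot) 0.1313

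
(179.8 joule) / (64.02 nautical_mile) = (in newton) 0.001516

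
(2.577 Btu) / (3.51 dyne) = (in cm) 7.746e+09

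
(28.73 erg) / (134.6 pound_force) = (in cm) 4.798e-07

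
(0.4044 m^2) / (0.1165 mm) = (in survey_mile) 2.157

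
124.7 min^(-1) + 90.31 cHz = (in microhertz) 2.981e+06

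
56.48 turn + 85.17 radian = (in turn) 70.04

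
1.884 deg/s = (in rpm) 0.314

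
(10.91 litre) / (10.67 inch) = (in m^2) 0.04026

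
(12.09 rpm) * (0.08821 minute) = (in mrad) 6701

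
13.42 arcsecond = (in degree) 0.003728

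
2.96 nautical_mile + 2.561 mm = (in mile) 3.406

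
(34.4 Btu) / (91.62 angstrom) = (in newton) 3.961e+12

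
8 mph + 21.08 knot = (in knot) 28.03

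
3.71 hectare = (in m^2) 3.71e+04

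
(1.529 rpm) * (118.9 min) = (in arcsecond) 2.356e+08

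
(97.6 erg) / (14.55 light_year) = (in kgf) 7.23e-24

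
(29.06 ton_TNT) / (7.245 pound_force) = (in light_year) 3.988e-07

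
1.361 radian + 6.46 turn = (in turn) 6.677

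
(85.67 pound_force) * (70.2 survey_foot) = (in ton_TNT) 1.949e-06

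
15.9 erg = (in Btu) 1.507e-09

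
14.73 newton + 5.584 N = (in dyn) 2.031e+06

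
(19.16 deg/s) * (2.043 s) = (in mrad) 683.2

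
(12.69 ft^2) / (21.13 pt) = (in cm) 1.582e+04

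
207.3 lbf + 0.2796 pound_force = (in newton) 923.4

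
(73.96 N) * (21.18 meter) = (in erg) 1.566e+10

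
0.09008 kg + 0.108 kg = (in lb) 0.4367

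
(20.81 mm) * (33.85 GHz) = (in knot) 1.369e+09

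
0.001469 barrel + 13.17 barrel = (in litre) 2094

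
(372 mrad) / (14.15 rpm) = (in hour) 6.974e-05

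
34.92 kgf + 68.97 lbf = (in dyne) 6.492e+07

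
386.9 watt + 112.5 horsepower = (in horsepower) 113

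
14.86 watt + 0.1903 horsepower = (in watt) 156.8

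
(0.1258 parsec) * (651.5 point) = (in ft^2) 9.603e+15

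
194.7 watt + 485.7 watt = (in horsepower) 0.9124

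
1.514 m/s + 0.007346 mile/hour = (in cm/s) 151.7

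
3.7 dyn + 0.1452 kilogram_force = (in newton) 1.424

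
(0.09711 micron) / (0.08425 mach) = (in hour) 9.403e-13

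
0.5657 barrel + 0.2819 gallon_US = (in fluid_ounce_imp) 3203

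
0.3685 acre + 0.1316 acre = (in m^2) 2024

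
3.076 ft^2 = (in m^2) 0.2858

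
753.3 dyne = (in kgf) 0.0007682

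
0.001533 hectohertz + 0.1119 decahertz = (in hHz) 0.01272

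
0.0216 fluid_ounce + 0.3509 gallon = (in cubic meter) 0.001329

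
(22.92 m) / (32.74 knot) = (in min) 0.02268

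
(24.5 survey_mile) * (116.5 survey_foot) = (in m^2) 1.4e+06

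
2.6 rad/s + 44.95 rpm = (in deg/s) 418.7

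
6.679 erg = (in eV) 4.169e+12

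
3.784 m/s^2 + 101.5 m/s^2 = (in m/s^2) 105.3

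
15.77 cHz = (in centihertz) 15.77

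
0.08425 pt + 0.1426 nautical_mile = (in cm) 2.641e+04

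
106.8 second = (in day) 0.001236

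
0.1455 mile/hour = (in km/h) 0.2342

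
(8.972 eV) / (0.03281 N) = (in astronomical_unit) 2.929e-28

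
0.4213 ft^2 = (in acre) 9.672e-06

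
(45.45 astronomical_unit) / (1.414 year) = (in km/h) 5.489e+05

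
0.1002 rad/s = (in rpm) 0.9568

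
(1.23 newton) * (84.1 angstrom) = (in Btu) 9.805e-12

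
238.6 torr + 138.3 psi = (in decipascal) 9.854e+06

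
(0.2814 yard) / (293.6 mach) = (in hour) 7.15e-10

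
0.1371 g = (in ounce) 0.004836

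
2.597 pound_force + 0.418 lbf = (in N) 13.41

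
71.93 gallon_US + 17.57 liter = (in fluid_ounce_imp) 1.02e+04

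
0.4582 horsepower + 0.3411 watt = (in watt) 342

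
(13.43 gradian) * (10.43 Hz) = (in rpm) 21.01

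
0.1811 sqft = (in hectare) 1.682e-06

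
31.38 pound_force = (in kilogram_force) 14.23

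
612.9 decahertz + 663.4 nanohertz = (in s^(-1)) 6129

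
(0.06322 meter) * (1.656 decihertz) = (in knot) 0.02035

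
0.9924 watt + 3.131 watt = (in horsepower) 0.00553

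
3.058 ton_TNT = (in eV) 7.986e+28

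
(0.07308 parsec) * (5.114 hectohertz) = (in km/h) 4.152e+18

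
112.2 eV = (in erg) 1.798e-10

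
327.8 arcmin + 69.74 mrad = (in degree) 9.459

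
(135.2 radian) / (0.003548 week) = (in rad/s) 0.06301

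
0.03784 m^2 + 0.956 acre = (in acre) 0.956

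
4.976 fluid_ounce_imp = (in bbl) 0.0008893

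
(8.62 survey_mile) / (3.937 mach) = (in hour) 0.002875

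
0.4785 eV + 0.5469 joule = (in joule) 0.5469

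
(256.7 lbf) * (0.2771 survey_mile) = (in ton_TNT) 0.0001217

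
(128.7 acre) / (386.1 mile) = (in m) 0.8382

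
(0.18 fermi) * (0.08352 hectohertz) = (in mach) 4.415e-18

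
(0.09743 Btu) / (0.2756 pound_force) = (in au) 5.605e-10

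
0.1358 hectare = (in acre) 0.3356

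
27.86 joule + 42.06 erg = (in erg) 2.786e+08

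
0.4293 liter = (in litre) 0.4293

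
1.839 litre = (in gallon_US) 0.4858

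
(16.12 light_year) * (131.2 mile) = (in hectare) 3.22e+18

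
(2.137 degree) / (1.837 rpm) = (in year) 6.148e-09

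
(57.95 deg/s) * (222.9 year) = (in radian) 7.11e+09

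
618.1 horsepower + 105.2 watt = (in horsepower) 618.2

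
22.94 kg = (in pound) 50.57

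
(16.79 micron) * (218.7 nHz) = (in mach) 1.078e-14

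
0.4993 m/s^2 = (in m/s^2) 0.4993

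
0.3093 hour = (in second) 1113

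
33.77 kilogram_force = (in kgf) 33.77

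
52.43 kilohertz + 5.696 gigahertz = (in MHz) 5696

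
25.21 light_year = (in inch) 9.39e+18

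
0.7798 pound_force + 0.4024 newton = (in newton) 3.871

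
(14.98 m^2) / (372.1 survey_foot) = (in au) 8.829e-13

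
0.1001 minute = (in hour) 0.001668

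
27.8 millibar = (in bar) 0.0278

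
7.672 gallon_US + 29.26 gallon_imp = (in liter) 162.1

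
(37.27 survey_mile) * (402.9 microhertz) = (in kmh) 87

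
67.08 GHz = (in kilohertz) 6.708e+07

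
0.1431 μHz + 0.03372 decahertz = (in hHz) 0.003372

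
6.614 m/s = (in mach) 0.01942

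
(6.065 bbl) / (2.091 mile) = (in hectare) 2.865e-08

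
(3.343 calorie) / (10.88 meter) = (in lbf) 0.289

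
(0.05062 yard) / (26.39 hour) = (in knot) 9.471e-07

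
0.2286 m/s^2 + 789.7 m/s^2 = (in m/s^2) 789.9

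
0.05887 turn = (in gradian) 23.55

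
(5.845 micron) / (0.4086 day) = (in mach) 4.862e-13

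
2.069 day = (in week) 0.2956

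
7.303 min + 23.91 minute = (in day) 0.02168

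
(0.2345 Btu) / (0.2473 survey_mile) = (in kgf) 0.06339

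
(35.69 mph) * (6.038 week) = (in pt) 1.652e+11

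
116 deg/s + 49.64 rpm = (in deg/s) 413.8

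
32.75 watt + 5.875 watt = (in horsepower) 0.0518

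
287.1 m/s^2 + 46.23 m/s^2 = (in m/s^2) 333.3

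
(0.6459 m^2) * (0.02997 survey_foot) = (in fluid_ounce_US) 199.5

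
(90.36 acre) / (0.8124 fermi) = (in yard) 4.923e+20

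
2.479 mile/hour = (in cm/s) 110.8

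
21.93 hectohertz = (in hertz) 2193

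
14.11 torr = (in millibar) 18.81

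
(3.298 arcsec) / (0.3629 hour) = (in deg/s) 7.012e-07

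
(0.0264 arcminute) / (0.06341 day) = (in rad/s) 1.402e-09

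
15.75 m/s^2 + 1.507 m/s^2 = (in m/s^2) 17.26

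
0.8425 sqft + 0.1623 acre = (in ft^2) 7071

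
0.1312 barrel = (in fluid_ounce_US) 705.3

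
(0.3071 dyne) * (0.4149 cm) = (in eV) 7.953e+10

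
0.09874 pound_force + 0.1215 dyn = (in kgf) 0.04479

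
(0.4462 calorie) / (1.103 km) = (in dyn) 169.3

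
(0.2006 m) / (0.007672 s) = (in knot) 50.83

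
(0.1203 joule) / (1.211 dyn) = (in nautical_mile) 5.364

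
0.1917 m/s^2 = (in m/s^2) 0.1917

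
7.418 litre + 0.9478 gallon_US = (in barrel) 0.06922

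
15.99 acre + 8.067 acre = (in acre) 24.06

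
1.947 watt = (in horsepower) 0.002611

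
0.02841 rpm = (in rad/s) 0.002975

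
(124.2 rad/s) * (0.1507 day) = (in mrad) 1.617e+09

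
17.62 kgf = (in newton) 172.8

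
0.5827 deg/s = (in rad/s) 0.01017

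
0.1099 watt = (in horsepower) 0.0001474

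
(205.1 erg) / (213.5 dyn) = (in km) 9.607e-06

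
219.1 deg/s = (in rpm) 36.52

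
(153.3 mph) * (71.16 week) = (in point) 8.361e+12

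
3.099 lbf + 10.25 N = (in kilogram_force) 2.451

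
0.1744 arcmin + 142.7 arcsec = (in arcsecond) 153.2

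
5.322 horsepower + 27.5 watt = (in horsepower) 5.359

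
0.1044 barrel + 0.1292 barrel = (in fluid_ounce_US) 1256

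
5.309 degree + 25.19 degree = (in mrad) 532.3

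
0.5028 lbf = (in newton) 2.237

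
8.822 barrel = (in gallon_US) 370.5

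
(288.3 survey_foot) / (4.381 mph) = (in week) 7.419e-05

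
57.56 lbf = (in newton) 256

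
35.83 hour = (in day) 1.493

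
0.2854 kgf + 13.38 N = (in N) 16.18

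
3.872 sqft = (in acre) 8.889e-05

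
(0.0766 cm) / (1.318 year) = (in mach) 5.412e-14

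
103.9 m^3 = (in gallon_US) 2.745e+04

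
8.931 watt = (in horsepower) 0.01198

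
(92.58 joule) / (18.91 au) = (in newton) 3.273e-11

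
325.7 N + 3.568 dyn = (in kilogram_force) 33.21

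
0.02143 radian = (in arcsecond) 4420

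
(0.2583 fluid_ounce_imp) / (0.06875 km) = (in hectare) 1.068e-11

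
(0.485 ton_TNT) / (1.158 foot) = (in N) 5.749e+09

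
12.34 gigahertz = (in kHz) 1.234e+07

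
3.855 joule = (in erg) 3.855e+07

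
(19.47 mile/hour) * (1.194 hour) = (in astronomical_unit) 2.501e-07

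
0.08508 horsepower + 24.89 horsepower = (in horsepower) 24.98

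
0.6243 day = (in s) 5.394e+04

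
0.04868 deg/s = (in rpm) 0.008113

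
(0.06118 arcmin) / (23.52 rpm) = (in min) 1.204e-07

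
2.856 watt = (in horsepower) 0.00383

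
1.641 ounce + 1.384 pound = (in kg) 0.6743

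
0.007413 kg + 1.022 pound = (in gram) 471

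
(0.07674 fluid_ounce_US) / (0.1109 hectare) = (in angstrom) 20.46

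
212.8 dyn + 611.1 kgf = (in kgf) 611.1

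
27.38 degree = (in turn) 0.07606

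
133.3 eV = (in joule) 2.136e-17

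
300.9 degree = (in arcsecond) 1.083e+06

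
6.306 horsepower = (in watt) 4702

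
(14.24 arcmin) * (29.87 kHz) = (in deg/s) 7089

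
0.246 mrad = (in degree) 0.01409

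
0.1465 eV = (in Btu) 2.225e-23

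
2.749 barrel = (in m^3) 0.4371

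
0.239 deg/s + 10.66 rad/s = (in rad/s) 10.66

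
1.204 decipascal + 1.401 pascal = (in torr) 0.01141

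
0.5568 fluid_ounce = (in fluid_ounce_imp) 0.5795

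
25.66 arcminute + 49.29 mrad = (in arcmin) 195.1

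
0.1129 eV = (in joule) 1.809e-20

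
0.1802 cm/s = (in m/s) 0.001802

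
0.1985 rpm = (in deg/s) 1.191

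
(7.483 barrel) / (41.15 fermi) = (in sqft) 3.112e+14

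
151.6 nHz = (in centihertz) 1.516e-05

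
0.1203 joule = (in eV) 7.509e+17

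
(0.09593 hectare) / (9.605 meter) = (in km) 0.09988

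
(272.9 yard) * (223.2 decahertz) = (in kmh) 2.005e+06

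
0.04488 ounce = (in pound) 0.002805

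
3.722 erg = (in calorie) 8.896e-08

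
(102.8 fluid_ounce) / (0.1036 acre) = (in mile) 4.506e-09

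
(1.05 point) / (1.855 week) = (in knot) 6.418e-10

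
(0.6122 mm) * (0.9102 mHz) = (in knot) 1.083e-06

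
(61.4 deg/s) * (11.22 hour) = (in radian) 4.329e+04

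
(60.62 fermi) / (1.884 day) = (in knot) 7.239e-19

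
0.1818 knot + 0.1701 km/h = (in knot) 0.2736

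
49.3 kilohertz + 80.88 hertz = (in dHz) 4.938e+05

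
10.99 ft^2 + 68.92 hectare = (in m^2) 6.892e+05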